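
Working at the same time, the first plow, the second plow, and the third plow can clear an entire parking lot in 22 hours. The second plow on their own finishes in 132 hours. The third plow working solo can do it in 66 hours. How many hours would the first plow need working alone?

Combined rate is 1/22 per hour.
Known contribution: 1/132 + 1/66 = (1 + 2)/132 = 3/132 = 1/44 per hour.
So the first plow's rate is 1/22 − 1/44 = 1/44, meaning 44 hours alone.

44 hours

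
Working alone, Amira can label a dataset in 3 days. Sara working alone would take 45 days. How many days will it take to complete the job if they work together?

Combined rate: 1/3 + 1/45 = (15 + 1)/45 = 16/45 per day.
Time = 1 ÷ (16/45) = 45/16 days.

45/16 days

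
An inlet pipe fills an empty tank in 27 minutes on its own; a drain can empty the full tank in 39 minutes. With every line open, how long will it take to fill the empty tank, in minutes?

Net rate = 1/27 − 1/39 = (13 − 9)/351 = 4/351 per minute.
Filling time = 1 ÷ (4/351) = 351/4 minutes.

351/4 minutes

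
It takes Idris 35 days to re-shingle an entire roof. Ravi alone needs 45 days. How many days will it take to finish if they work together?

With two workers the combined time is the product over the sum: 35·45/(35+45) = 1575/80 = 315/16 days.

315/16 days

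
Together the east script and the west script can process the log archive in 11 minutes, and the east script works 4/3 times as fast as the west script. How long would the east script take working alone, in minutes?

Let the west script's rate be r; then the east script's rate is (4/3)r, so together (4/3 + 1)r = (7/3)r = 1/11.
Thus r = 3/77 per minute.
The west script alone: 77/3 minutes; the east script alone: 77/4 minutes.

77/4 minutes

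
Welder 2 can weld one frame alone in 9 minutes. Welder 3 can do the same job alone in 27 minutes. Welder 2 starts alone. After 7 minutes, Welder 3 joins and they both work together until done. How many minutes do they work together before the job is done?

In the first 7 minutes Welder 2 alone does 7/9 of the job, leaving 2/9.
Once everyone is working, combined rate: 1/9 + 1/27 = (3 + 1)/27 = 4/27 per minute.
Remaining 2/9 at 4/27 per minute takes 3/2 minutes.

3/2 minutes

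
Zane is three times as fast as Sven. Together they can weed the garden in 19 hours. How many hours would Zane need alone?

Let Sven's rate be r; then Zane's rate is 3r, so together (3 + 1)r = 4r = 1/19.
Thus r = 1/76 per hour.
Sven alone: 76 hours; Zane alone: 76/3 hours.

76/3 hours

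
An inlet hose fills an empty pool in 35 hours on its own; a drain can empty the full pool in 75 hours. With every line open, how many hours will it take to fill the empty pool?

Net rate = 1/35 − 1/75 = (15 − 7)/525 = 8/525 per hour.
Filling time = 1 ÷ (8/525) = 525/8 hours.

525/8 hours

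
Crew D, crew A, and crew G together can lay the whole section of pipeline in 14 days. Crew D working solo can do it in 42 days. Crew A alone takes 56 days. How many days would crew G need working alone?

168/5 days

Combined rate is 1/14 per day.
Known contribution: 1/42 + 1/56 = (4 + 3)/168 = 7/168 = 1/24 per day.
So crew G's rate is 1/14 − 1/24 = 5/168, meaning 168/5 days alone.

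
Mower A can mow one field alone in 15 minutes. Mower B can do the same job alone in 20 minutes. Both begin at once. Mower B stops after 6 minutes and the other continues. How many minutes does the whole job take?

21/2 minutes

In the first 6 minutes the combined rate is 7/60, so 7/10 of the job is done, leaving 3/10.
After Mower B leaves the rate is 1/15 per minute; the remaining 3/10 takes 9/2 minutes.
Total = 6 + 9/2 = 21/2 minutes.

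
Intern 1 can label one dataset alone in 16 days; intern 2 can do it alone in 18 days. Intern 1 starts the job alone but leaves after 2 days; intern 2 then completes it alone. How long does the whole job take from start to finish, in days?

In 2 days intern 1 does 2/16 = 1/8 of the job, leaving 7/8.
Intern 2 works at 1/18 per day, so finishing takes 7/8 ÷ 1/18 = 63/4 days.
Total time = 2 + 63/4 = 71/4 days.

71/4 days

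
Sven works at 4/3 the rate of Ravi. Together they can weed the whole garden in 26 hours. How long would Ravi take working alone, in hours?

182/3 hours

Let Ravi's rate be r; then Sven's rate is (4/3)r, so together (4/3 + 1)r = (7/3)r = 1/26.
Thus r = 3/182 per hour.
Ravi alone: 182/3 hours; Sven alone: 91/2 hours.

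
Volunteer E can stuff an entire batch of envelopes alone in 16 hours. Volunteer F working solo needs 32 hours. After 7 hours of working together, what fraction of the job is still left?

Combined rate: 1/16 + 1/32 = (2 + 1)/32 = 3/32 per hour.
In 7 hours they complete 7·3/32 = 21/32 of the job.
So 11/32 remains.

11/32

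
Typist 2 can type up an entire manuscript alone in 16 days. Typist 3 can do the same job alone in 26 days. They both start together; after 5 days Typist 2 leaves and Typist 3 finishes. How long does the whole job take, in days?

143/8 days

In the first 5 days the combined rate is 21/208, so 105/208 of the job is done, leaving 103/208.
After Typist 2 leaves the rate is 1/26 per day; the remaining 103/208 takes 103/8 days.
Total = 5 + 103/8 = 143/8 days.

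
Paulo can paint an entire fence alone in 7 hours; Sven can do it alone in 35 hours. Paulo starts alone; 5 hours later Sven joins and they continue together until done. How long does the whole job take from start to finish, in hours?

20/3 hours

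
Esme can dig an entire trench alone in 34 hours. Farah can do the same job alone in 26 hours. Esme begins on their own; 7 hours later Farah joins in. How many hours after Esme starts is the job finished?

187/10 hours

In the first 7 hours Esme alone does 7/34 of the job, leaving 27/34.
Once everyone is working, combined rate: 1/34 + 1/26 = (13 + 17)/442 = 30/442 = 15/221 per hour.
Remaining 27/34 at 15/221 per hour takes 117/10 hours.
Total from the start = 7 + 117/10 = 187/10 hours.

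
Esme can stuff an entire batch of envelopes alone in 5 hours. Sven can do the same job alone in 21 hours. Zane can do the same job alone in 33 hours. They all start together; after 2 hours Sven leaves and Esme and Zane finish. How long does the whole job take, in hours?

In the first 2 hours the combined rate is 107/385, so 214/385 of the job is done, leaving 171/385.
After Sven leaves the rate is 38/165 per hour; the remaining 171/385 takes 27/14 hours.
Total = 2 + 27/14 = 55/14 hours.

55/14 hours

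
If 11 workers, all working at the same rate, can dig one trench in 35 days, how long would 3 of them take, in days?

385/3 days

Total work is 11·35 = 385 worker-days.
With 3 workers: 385/3 days.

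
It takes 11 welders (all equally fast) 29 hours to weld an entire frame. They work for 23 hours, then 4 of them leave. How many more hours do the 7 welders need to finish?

One welder does 1/319 of the job per hour.
After 23 hours with 11 welders, 23/29 is done (6/29 left).
With 7 welders the rate is 7/319, so the rest takes 6/29 ÷ 7/319 = 66/7 hours.

66/7 hours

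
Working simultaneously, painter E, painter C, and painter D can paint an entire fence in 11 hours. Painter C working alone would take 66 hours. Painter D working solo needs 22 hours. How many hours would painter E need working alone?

33 hours

Combined rate is 1/11 per hour.
Known contribution: 1/66 + 1/22 = (1 + 3)/66 = 4/66 = 2/33 per hour.
So painter E's rate is 1/11 − 2/33 = 1/33, meaning 33 hours alone.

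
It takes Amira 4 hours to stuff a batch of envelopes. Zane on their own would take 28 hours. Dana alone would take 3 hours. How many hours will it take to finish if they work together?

21/13 hours

Combined rate: 1/4 + 1/28 + 1/3 = (21 + 3 + 28)/84 = 52/84 = 13/21 per hour.
Time = 1 ÷ (13/21) = 21/13 hours.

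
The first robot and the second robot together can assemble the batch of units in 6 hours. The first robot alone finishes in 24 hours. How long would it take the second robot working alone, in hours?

8 hours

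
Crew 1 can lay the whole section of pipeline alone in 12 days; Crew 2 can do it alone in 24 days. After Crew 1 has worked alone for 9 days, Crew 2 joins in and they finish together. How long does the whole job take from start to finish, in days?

11 days

In 9 days Crew 1 does 9/12 = 3/4 of the job, leaving 1/4.
Crew 1 and Crew 2 together work at 1/8 per day, so finishing takes 1/4 ÷ 1/8 = 2 days.
Total time = 9 + 2 = 11 days.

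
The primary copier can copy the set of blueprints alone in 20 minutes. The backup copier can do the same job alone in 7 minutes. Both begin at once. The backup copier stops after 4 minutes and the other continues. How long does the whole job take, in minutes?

60/7 minutes

In the first 4 minutes the combined rate is 27/140, so 27/35 of the job is done, leaving 8/35.
After the backup copier leaves the rate is 1/20 per minute; the remaining 8/35 takes 32/7 minutes.
Total = 4 + 32/7 = 60/7 minutes.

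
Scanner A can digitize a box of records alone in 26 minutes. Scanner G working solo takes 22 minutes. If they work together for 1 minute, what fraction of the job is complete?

Combined rate: 1/26 + 1/22 = (11 + 13)/286 = 24/286 = 12/143 per minute.
In 1 minute they complete 1·12/143 = 12/143 of the job.

12/143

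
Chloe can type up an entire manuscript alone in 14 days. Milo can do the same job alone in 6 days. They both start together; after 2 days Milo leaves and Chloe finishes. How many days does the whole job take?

In the first 2 days the combined rate is 5/21, so 10/21 of the job is done, leaving 11/21.
After Milo leaves the rate is 1/14 per day; the remaining 11/21 takes 22/3 days.
Total = 2 + 22/3 = 28/3 days.

28/3 days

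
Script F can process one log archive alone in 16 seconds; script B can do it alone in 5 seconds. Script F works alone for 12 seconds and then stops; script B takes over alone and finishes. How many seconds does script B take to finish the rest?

In 12 seconds script F does 12/16 = 3/4 of the job, leaving 1/4.
Script B works at 1/5 per second, so finishing takes 1/4 ÷ 1/5 = 5/4 seconds.

5/4 seconds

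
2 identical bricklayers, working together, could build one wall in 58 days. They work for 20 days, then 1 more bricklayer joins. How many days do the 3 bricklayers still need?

76/3 days

One bricklayer does 1/116 of the job per day.
After 20 days with 2 bricklayers, 10/29 is done (19/29 left).
With 3 bricklayers the rate is 3/116, so the rest takes 19/29 ÷ 3/116 = 76/3 days.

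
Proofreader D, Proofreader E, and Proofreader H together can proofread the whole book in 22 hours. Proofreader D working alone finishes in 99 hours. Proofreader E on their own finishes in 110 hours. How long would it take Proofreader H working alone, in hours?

Combined rate is 1/22 per hour.
Known contribution: 1/99 + 1/110 = (10 + 9)/990 = 19/990 per hour.
So Proofreader H's rate is 1/22 − 19/990 = 13/495, meaning 495/13 hours alone.

495/13 hours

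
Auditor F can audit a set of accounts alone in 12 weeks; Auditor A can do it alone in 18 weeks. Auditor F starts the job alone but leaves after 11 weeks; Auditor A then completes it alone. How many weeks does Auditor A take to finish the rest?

In 11 weeks Auditor F does 11/12 of the job, leaving 1/12.
Auditor A works at 1/18 per week, so finishing takes 1/12 ÷ 1/18 = 3/2 weeks.

3/2 weeks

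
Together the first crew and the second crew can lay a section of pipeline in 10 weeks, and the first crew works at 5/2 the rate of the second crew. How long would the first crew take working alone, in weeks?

14 weeks

Let the second crew's rate be r; then the first crew's rate is (5/2)r, so together (5/2 + 1)r = (7/2)r = 1/10.
Thus r = 1/35 per week.
The second crew alone: 35 weeks; the first crew alone: 14 weeks.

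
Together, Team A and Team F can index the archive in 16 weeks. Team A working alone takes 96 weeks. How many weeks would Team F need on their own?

96/5 weeks

Combined rate is 1/16 per week.
Known contribution: 1/96 per week.
So Team F's rate is 1/16 − 1/96 = 5/96, meaning 96/5 weeks alone.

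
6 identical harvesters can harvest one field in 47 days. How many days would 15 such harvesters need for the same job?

94/5 days

Total work is 6·47 = 282 harvester-days.
With 15 harvesters: 282/15 = 94/5 days.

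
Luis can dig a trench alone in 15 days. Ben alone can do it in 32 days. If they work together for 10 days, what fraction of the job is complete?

47/48

Combined rate: 1/15 + 1/32 = (32 + 15)/480 = 47/480 per day.
In 10 days they complete 10·47/480 = 47/48 of the job.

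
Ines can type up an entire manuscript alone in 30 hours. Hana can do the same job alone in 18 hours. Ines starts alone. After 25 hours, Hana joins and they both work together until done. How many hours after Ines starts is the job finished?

215/8 hours

In the first 25 hours Ines alone does 25/30 = 5/6 of the job, leaving 1/6.
Once everyone is working, combined rate: 1/30 + 1/18 = (3 + 5)/90 = 8/90 = 4/45 per hour.
Remaining 1/6 at 4/45 per hour takes 15/8 hours.
Total from the start = 25 + 15/8 = 215/8 hours.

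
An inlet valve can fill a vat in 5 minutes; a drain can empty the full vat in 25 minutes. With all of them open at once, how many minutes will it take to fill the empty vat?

25/4 minutes

Net rate = 1/5 − 1/25 = (5 − 1)/25 = 4/25 per minute.
Filling time = 1 ÷ (4/25) = 25/4 minutes.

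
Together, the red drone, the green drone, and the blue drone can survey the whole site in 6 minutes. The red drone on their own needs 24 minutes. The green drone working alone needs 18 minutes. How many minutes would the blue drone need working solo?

72/5 minutes

Combined rate is 1/6 per minute.
Known contribution: 1/24 + 1/18 = (3 + 4)/72 = 7/72 per minute.
So the blue drone's rate is 1/6 − 7/72 = 5/72, meaning 72/5 minutes alone.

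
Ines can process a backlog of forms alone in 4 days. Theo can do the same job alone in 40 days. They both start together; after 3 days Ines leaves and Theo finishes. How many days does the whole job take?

10 days

In the first 3 days the combined rate is 11/40, so 33/40 of the job is done, leaving 7/40.
After Ines leaves the rate is 1/40 per day; the remaining 7/40 takes 7 days.
Total = 3 + 7 = 10 days.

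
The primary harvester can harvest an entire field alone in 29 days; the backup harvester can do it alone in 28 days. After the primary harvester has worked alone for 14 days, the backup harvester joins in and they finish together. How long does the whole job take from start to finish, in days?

406/19 days

In 14 days the primary harvester does 14/29 of the job, leaving 15/29.
The primary harvester and the backup harvester together work at 57/812 per day, so finishing takes 15/29 ÷ 57/812 = 140/19 days.
Total time = 14 + 140/19 = 406/19 days.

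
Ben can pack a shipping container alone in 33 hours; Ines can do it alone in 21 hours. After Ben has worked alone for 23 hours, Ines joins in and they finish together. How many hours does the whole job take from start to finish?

242/9 hours

In 23 hours Ben does 23/33 of the job, leaving 10/33.
Ben and Ines together work at 6/77 per hour, so finishing takes 10/33 ÷ 6/77 = 35/9 hours.
Total time = 23 + 35/9 = 242/9 hours.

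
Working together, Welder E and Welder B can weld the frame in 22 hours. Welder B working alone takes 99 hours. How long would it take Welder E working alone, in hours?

198/7 hours

Combined rate is 1/22 per hour.
Known contribution: 1/99 per hour.
So Welder E's rate is 1/22 − 1/99 = 7/198, meaning 198/7 hours alone.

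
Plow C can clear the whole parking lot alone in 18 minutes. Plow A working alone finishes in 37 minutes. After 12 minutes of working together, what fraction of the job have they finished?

110/111

Combined rate: 1/18 + 1/37 = (37 + 18)/666 = 55/666 per minute.
In 12 minutes they complete 12·55/666 = 110/111 of the job.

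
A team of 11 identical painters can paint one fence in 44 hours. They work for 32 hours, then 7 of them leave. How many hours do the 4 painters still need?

33 hours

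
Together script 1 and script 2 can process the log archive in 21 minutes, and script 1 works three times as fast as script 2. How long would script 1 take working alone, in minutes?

28 minutes

Let script 2's rate be r; then script 1's rate is 3r, so together (3 + 1)r = 4r = 1/21.
Thus r = 1/84 per minute.
Script 2 alone: 84 minutes; script 1 alone: 28 minutes.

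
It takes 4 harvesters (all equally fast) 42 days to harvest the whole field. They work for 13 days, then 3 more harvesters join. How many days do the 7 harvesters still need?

116/7 days

One harvester does 1/168 of the job per day.
After 13 days with 4 harvesters, 13/42 is done (29/42 left).
With 7 harvesters the rate is 7/168 = 1/24, so the rest takes 29/42 ÷ 1/24 = 116/7 days.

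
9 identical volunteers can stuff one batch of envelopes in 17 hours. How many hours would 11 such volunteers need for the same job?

Total work is 9·17 = 153 volunteer-hours.
With 11 volunteers: 153/11 hours.

153/11 hours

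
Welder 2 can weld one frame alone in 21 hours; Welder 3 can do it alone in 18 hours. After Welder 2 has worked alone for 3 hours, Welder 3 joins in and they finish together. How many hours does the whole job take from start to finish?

In 3 hours Welder 2 does 3/21 = 1/7 of the job, leaving 6/7.
Welder 2 and Welder 3 together work at 13/126 per hour, so finishing takes 6/7 ÷ 13/126 = 108/13 hours.
Total time = 3 + 108/13 = 147/13 hours.

147/13 hours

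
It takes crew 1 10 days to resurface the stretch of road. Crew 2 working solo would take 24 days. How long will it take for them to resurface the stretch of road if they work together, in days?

120/17 days

Combined rate: 1/10 + 1/24 = (12 + 5)/120 = 17/120 per day.
Time = 1 ÷ (17/120) = 120/17 days.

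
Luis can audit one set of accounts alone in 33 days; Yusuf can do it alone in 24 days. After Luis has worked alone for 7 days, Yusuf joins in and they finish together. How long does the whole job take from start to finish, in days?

341/19 days

In 7 days Luis does 7/33 of the job, leaving 26/33.
Luis and Yusuf together work at 19/264 per day, so finishing takes 26/33 ÷ 19/264 = 208/19 days.
Total time = 7 + 208/19 = 341/19 days.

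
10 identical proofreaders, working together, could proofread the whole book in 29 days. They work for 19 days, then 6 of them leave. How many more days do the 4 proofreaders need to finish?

One proofreader does 1/290 of the job per day.
After 19 days with 10 proofreaders, 19/29 is done (10/29 left).
With 4 proofreaders the rate is 4/290 = 2/145, so the rest takes 10/29 ÷ 2/145 = 25 days.

25 days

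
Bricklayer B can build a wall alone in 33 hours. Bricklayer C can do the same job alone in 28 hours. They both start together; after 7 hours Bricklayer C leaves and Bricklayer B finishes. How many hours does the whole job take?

In the first 7 hours the combined rate is 61/924, so 61/132 of the job is done, leaving 71/132.
After Bricklayer C leaves the rate is 1/33 per hour; the remaining 71/132 takes 71/4 hours.
Total = 7 + 71/4 = 99/4 hours.

99/4 hours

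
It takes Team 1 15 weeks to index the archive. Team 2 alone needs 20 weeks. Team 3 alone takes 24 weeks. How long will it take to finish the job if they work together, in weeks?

Combined rate: 1/15 + 1/20 + 1/24 = (8 + 6 + 5)/120 = 19/120 per week.
Time = 1 ÷ (19/120) = 120/19 weeks.

120/19 weeks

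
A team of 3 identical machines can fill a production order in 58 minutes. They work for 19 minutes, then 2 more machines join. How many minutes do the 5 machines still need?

One machine does 1/174 of the job per minute.
After 19 minutes with 3 machines, 19/58 is done (39/58 left).
With 5 machines the rate is 5/174, so the rest takes 39/58 ÷ 5/174 = 117/5 minutes.

117/5 minutes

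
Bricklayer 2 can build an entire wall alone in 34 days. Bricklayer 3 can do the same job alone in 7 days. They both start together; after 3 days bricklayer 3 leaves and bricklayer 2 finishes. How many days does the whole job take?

In the first 3 days the combined rate is 41/238, so 123/238 of the job is done, leaving 115/238.
After bricklayer 3 leaves the rate is 1/34 per day; the remaining 115/238 takes 115/7 days.
Total = 3 + 115/7 = 136/7 days.

136/7 days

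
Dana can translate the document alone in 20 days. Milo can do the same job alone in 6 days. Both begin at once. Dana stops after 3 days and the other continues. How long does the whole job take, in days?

51/10 days

In the first 3 days the combined rate is 13/60, so 13/20 of the job is done, leaving 7/20.
After Dana leaves the rate is 1/6 per day; the remaining 7/20 takes 21/10 days.
Total = 3 + 21/10 = 51/10 days.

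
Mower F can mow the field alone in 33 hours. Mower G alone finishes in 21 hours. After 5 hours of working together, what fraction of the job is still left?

Combined rate: 1/33 + 1/21 = (7 + 11)/231 = 18/231 = 6/77 per hour.
In 5 hours they complete 5·6/77 = 30/77 of the job.
So 47/77 remains.

47/77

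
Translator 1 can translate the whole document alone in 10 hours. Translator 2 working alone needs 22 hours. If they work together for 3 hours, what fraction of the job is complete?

Combined rate: 1/10 + 1/22 = (11 + 5)/110 = 16/110 = 8/55 per hour.
In 3 hours they complete 3·8/55 = 24/55 of the job.

24/55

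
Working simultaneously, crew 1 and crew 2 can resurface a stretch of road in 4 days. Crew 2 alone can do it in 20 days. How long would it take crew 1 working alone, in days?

Combined rate is 1/4 per day.
Known contribution: 1/20 per day.
So crew 1's rate is 1/4 − 1/20 = 1/5, meaning 5 days alone.

5 days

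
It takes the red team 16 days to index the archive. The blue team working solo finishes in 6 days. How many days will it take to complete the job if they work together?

Combined rate: 1/16 + 1/6 = (3 + 8)/48 = 11/48 per day.
Time = 1 ÷ (11/48) = 48/11 days.

48/11 days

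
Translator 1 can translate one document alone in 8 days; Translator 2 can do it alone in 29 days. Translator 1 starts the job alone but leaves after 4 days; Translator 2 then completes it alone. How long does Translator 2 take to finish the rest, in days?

29/2 days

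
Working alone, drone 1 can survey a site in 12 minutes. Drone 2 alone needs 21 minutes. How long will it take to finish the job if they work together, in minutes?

Combined rate: 1/12 + 1/21 = (7 + 4)/84 = 11/84 per minute.
Time = 1 ÷ (11/84) = 84/11 minutes.

84/11 minutes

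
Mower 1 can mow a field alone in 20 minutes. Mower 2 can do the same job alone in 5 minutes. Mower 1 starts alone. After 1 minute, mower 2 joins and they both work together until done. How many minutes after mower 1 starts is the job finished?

In the first 1 minute mower 1 alone does 1/20 of the job, leaving 19/20.
Once everyone is working, combined rate: 1/20 + 1/5 = (1 + 4)/20 = 5/20 = 1/4 per minute.
Remaining 19/20 at 1/4 per minute takes 19/5 minutes.
Total from the start = 1 + 19/5 = 24/5 minutes.

24/5 minutes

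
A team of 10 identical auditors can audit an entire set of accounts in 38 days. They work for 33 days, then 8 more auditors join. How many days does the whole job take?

322/9 days

One auditor does 1/380 of the job per day.
After 33 days with 10 auditors, 33/38 is done (5/38 left).
With 18 auditors the rate is 18/380 = 9/190, so the rest takes 5/38 ÷ 9/190 = 25/9 days.
Total = 33 + 25/9 = 322/9 days.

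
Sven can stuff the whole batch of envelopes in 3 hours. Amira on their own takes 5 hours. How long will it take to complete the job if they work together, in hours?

With two workers the combined time is the product over the sum: 3·5/(3+5) = 15/8 hours.

15/8 hours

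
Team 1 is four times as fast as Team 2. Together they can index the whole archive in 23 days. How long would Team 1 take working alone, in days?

115/4 days

Let Team 2's rate be r; then Team 1's rate is 4r, so together (4 + 1)r = 5r = 1/23.
Thus r = 1/115 per day.
Team 2 alone: 115 days; Team 1 alone: 115/4 days.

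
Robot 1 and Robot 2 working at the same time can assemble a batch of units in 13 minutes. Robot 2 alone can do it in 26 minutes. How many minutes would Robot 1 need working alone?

Combined rate is 1/13 per minute.
Known contribution: 1/26 per minute.
So Robot 1's rate is 1/13 − 1/26 = 1/26, meaning 26 minutes alone.

26 minutes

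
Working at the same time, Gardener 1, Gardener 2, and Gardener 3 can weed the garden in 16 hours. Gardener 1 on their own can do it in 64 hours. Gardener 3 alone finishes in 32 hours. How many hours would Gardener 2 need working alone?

Combined rate is 1/16 per hour.
Known contribution: 1/64 + 1/32 = (1 + 2)/64 = 3/64 per hour.
So Gardener 2's rate is 1/16 − 3/64 = 1/64, meaning 64 hours alone.

64 hours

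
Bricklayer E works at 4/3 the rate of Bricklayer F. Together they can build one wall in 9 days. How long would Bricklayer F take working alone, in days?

21 days

Let Bricklayer F's rate be r; then Bricklayer E's rate is (4/3)r, so together (4/3 + 1)r = (7/3)r = 1/9.
Thus r = 1/21 per day.
Bricklayer F alone: 21 days; Bricklayer E alone: 63/4 days.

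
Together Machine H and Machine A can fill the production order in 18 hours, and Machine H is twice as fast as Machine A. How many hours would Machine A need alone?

54 hours

Let Machine A's rate be r; then Machine H's rate is 2r, so together (2 + 1)r = 3r = 1/18.
Thus r = 1/54 per hour.
Machine A alone: 54 hours; Machine H alone: 27 hours.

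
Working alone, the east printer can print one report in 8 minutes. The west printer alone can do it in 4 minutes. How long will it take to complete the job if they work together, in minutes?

Combined rate: 1/8 + 1/4 = (1 + 2)/8 = 3/8 per minute.
Time = 1 ÷ (3/8) = 8/3 minutes.

8/3 minutes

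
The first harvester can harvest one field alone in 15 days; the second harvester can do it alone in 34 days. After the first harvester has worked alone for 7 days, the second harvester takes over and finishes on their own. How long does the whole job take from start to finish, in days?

377/15 days

In 7 days the first harvester does 7/15 of the job, leaving 8/15.
The second harvester works at 1/34 per day, so finishing takes 8/15 ÷ 1/34 = 272/15 days.
Total time = 7 + 272/15 = 377/15 days.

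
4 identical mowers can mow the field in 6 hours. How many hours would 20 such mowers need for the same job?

Total work is 4·6 = 24 mower-hours.
With 20 mowers: 24/20 = 6/5 hours.

6/5 hours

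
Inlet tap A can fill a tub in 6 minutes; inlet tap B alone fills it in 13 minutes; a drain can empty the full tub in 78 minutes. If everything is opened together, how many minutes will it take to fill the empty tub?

Net rate = 1/6 + 1/13 − 1/78 = (13 + 6 − 1)/78 = 18/78 = 3/13 per minute.
Filling time = 1 ÷ (3/13) = 13/3 minutes.

13/3 minutes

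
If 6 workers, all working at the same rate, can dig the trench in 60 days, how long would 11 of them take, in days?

360/11 days

Total work is 6·60 = 360 worker-days.
With 11 workers: 360/11 days.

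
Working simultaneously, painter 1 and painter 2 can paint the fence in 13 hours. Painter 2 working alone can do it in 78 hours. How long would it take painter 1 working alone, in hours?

78/5 hours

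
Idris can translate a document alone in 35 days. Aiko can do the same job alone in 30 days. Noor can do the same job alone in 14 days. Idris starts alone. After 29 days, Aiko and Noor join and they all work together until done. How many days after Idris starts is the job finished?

212/7 days

In the first 29 days Idris alone does 29/35 of the job, leaving 6/35.
Once everyone is working, combined rate: 1/35 + 1/30 + 1/14 = (6 + 7 + 15)/210 = 28/210 = 2/15 per day.
Remaining 6/35 at 2/15 per day takes 9/7 days.
Total from the start = 29 + 9/7 = 212/7 days.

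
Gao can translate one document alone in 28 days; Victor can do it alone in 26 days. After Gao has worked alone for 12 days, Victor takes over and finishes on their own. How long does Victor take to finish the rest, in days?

104/7 days

In 12 days Gao does 12/28 = 3/7 of the job, leaving 4/7.
Victor works at 1/26 per day, so finishing takes 4/7 ÷ 1/26 = 104/7 days.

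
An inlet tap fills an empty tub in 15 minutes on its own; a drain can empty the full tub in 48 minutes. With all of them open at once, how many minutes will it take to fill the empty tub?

Net rate = 1/15 − 1/48 = (16 − 5)/240 = 11/240 per minute.
Filling time = 1 ÷ (11/240) = 240/11 minutes.

240/11 minutes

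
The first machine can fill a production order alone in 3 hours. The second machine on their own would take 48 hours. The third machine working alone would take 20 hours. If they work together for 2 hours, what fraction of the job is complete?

Combined rate: 1/3 + 1/48 + 1/20 = (80 + 5 + 12)/240 = 97/240 per hour.
In 2 hours they complete 2·97/240 = 97/120 of the job.

97/120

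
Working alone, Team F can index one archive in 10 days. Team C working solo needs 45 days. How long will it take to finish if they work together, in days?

Combined rate: 1/10 + 1/45 = (9 + 2)/90 = 11/90 per day.
Time = 1 ÷ (11/90) = 90/11 days.

90/11 days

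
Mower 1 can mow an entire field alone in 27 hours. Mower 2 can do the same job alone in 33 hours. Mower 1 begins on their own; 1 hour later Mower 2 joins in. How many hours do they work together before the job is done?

In the first 1 hour Mower 1 alone does 1/27 of the job, leaving 26/27.
Once everyone is working, combined rate: 1/27 + 1/33 = (11 + 9)/297 = 20/297 per hour.
Remaining 26/27 at 20/297 per hour takes 143/10 hours.

143/10 hours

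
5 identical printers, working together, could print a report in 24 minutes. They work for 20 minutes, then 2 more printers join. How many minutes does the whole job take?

160/7 minutes

One printer does 1/120 of the job per minute.
After 20 minutes with 5 printers, 5/6 is done (1/6 left).
With 7 printers the rate is 7/120, so the rest takes 1/6 ÷ 7/120 = 20/7 minutes.
Total = 20 + 20/7 = 160/7 minutes.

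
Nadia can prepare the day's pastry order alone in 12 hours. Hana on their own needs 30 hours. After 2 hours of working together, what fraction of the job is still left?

Combined rate: 1/12 + 1/30 = (5 + 2)/60 = 7/60 per hour.
In 2 hours they complete 2·7/60 = 7/30 of the job.
So 23/30 remains.

23/30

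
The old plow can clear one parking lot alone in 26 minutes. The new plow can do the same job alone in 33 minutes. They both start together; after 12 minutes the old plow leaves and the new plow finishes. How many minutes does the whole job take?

In the first 12 minutes the combined rate is 59/858, so 118/143 of the job is done, leaving 25/143.
After the old plow leaves the rate is 1/33 per minute; the remaining 25/143 takes 75/13 minutes.
Total = 12 + 75/13 = 231/13 minutes.

231/13 minutes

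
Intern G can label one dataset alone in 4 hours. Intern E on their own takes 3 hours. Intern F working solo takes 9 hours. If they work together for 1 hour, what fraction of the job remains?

11/36

Combined rate: 1/4 + 1/3 + 1/9 = (9 + 12 + 4)/36 = 25/36 per hour.
In 1 hour they complete 1·25/36 = 25/36 of the job.
So 11/36 remains.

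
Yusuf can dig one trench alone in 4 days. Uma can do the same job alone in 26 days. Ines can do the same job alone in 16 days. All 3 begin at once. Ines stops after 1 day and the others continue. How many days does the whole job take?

In the first 1 day the combined rate is 73/208, so 73/208 of the job is done, leaving 135/208.
After Ines leaves the rate is 15/52 per day; the remaining 135/208 takes 9/4 days.
Total = 1 + 9/4 = 13/4 days.

13/4 days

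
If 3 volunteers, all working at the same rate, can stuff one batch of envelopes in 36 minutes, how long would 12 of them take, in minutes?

Total work is 3·36 = 108 volunteer-minutes.
With 12 volunteers: 108/12 = 9 minutes.

9 minutes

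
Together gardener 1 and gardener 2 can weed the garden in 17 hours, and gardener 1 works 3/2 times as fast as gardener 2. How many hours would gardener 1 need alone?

85/3 hours

Let gardener 2's rate be r; then gardener 1's rate is (3/2)r, so together (3/2 + 1)r = (5/2)r = 1/17.
Thus r = 2/85 per hour.
Gardener 2 alone: 85/2 hours; gardener 1 alone: 85/3 hours.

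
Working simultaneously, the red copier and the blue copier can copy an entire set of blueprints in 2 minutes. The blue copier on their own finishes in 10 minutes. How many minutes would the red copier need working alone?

Combined rate is 1/2 per minute.
Known contribution: 1/10 per minute.
So the red copier's rate is 1/2 − 1/10 = 2/5, meaning 5/2 minutes alone.

5/2 minutes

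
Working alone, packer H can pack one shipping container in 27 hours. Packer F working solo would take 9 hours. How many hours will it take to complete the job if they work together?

With two workers the combined time is the product over the sum: 27·9/(27+9) = 243/36 = 27/4 hours.

27/4 hours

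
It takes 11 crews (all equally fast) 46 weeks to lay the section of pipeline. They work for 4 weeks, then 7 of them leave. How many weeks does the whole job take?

239/2 weeks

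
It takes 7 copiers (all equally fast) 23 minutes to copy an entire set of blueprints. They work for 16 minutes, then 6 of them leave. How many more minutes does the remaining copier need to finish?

49 minutes

One copier does 1/161 of the job per minute.
After 16 minutes with 7 copiers, 16/23 is done (7/23 left).
With 1 copier the rate is 1/161, so the rest takes 7/23 ÷ 1/161 = 49 minutes.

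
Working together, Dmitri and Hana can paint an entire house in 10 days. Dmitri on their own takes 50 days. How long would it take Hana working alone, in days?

Combined rate is 1/10 per day.
Known contribution: 1/50 per day.
So Hana's rate is 1/10 − 1/50 = 2/25, meaning 25/2 days alone.

25/2 days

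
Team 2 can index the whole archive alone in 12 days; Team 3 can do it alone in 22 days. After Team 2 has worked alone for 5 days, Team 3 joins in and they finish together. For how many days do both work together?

77/17 days

In 5 days Team 2 does 5/12 of the job, leaving 7/12.
Team 2 and Team 3 together work at 17/132 per day, so finishing takes 7/12 ÷ 17/132 = 77/17 days.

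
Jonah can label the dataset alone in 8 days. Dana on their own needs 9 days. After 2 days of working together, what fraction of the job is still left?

Combined rate: 1/8 + 1/9 = (9 + 8)/72 = 17/72 per day.
In 2 days they complete 2·17/72 = 17/36 of the job.
So 19/36 remains.

19/36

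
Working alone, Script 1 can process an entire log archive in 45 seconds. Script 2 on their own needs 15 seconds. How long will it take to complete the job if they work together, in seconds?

Combined rate: 1/45 + 1/15 = (1 + 3)/45 = 4/45 per second.
Time = 1 ÷ (4/45) = 45/4 seconds.

45/4 seconds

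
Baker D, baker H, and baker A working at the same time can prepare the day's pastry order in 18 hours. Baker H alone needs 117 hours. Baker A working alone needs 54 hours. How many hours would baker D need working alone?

Combined rate is 1/18 per hour.
Known contribution: 1/117 + 1/54 = (6 + 13)/702 = 19/702 per hour.
So baker D's rate is 1/18 − 19/702 = 10/351, meaning 351/10 hours alone.

351/10 hours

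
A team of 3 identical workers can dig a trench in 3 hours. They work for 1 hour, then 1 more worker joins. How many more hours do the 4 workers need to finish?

One worker does 1/9 of the job per hour.
After 1 hour with 3 workers, 1/3 is done (2/3 left).
With 4 workers the rate is 4/9, so the rest takes 2/3 ÷ 4/9 = 3/2 hours.

3/2 hours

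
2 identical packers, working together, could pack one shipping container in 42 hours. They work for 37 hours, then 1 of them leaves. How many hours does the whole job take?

47 hours

One packer does 1/84 of the job per hour.
After 37 hours with 2 packers, 37/42 is done (5/42 left).
With 1 packer the rate is 1/84, so the rest takes 5/42 ÷ 1/84 = 10 hours.
Total = 37 + 10 = 47 hours.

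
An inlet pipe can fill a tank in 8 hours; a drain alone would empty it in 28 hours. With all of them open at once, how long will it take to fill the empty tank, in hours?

56/5 hours

Net rate = 1/8 − 1/28 = (7 − 2)/56 = 5/56 per hour.
Filling time = 1 ÷ (5/56) = 56/5 hours.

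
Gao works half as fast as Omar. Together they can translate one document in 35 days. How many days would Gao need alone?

105 days

Let Omar's rate be r; then Gao's rate is (1/2)r, so together (1/2 + 1)r = (3/2)r = 1/35.
Thus r = 2/105 per day.
Omar alone: 105/2 days; Gao alone: 105 days.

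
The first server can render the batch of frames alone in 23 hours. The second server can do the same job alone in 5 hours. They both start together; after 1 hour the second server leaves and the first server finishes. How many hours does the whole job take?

92/5 hours

In the first 1 hour the combined rate is 28/115, so 28/115 of the job is done, leaving 87/115.
After the second server leaves the rate is 1/23 per hour; the remaining 87/115 takes 87/5 hours.
Total = 1 + 87/5 = 92/5 hours.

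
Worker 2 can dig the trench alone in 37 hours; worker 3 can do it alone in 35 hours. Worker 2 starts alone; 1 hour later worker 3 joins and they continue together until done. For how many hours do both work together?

In 1 hour worker 2 does 1/37 of the job, leaving 36/37.
Worker 2 and worker 3 together work at 72/1295 per hour, so finishing takes 36/37 ÷ 72/1295 = 35/2 hours.

35/2 hours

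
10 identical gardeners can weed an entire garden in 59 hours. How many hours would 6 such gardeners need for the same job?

295/3 hours

Total work is 10·59 = 590 gardener-hours.
With 6 gardeners: 590/6 = 295/3 hours.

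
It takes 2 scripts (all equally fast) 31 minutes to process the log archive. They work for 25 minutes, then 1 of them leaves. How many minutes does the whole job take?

37 minutes

One script does 1/62 of the job per minute.
After 25 minutes with 2 scripts, 25/31 is done (6/31 left).
With 1 script the rate is 1/62, so the rest takes 6/31 ÷ 1/62 = 12 minutes.
Total = 25 + 12 = 37 minutes.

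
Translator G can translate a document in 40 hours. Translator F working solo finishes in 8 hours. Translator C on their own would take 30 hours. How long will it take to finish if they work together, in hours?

Combined rate: 1/40 + 1/8 + 1/30 = (3 + 15 + 4)/120 = 22/120 = 11/60 per hour.
Time = 1 ÷ (11/60) = 60/11 hours.

60/11 hours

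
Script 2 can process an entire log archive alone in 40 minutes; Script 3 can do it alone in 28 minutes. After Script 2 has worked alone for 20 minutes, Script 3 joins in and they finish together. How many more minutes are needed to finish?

140/17 minutes

In 20 minutes Script 2 does 20/40 = 1/2 of the job, leaving 1/2.
Script 2 and Script 3 together work at 17/280 per minute, so finishing takes 1/2 ÷ 17/280 = 140/17 minutes.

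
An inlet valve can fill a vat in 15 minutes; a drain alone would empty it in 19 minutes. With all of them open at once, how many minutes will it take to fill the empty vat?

285/4 minutes

Net rate = 1/15 − 1/19 = (19 − 15)/285 = 4/285 per minute.
Filling time = 1 ÷ (4/285) = 285/4 minutes.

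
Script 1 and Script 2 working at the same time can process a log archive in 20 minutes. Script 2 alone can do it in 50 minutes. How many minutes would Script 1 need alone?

100/3 minutes

Combined rate is 1/20 per minute.
Known contribution: 1/50 per minute.
So Script 1's rate is 1/20 − 1/50 = 3/100, meaning 100/3 minutes alone.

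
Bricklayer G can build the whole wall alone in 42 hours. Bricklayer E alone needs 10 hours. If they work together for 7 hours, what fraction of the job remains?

Combined rate: 1/42 + 1/10 = (5 + 21)/210 = 26/210 = 13/105 per hour.
In 7 hours they complete 7·13/105 = 13/15 of the job.
So 2/15 remains.

2/15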